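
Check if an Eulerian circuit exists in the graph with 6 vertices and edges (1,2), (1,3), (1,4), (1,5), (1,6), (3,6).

Step 1: Find the degree of each vertex:
  deg(1) = 5
  deg(2) = 1
  deg(3) = 2
  deg(4) = 1
  deg(5) = 1
  deg(6) = 2

Step 2: Count vertices with odd degree:
  Odd-degree vertices: 1, 2, 4, 5 (4 total)

Step 3: Apply Euler's theorem:
  - Eulerian circuit exists iff graph is connected and all vertices have even degree
  - Eulerian path exists iff graph is connected and has 0 or 2 odd-degree vertices

Graph has 4 odd-degree vertices (need 0 or 2).
Neither Eulerian path nor Eulerian circuit exists.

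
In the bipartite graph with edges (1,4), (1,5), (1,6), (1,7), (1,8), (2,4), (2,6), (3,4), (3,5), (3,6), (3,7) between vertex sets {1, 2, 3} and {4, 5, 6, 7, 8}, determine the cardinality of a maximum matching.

Step 1: List the neighbors of each left vertex:
  1: 4, 5, 6, 7, 8
  2: 4, 6
  3: 4, 5, 6, 7

Step 2: Greedily match left vertices, then look for augmenting paths:
  Match 1 -- 4
  Match 2 -- 6
  Match 3 -- 5
  No augmenting path remains.

Step 3: Verify this is maximum:
  Matching size 3 = min(|L|, |R|) = min(3, 5), which is an upper bound, so this matching is maximum.

Maximum matching: {(1,4), (2,6), (3,5)}
Size: 3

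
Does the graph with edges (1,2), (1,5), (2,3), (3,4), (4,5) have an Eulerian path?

Step 1: Find the degree of each vertex:
  deg(1) = 2
  deg(2) = 2
  deg(3) = 2
  deg(4) = 2
  deg(5) = 2

Step 2: Count vertices with odd degree:
  All vertices have even degree (0 odd-degree vertices)

Step 3: Apply Euler's theorem:
  - Eulerian circuit exists iff graph is connected and all vertices have even degree
  - Eulerian path exists iff graph is connected and has 0 or 2 odd-degree vertices

Graph is connected with 0 odd-degree vertices.
Both Eulerian circuit and Eulerian path exist.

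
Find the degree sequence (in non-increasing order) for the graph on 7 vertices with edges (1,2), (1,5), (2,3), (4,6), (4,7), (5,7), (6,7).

Step 1: Count edges incident to each vertex:
  deg(1) = 2 (neighbors: 2, 5)
  deg(2) = 2 (neighbors: 1, 3)
  deg(3) = 1 (neighbors: 2)
  deg(4) = 2 (neighbors: 6, 7)
  deg(5) = 2 (neighbors: 1, 7)
  deg(6) = 2 (neighbors: 4, 7)
  deg(7) = 3 (neighbors: 4, 5, 6)

Step 2: Sort degrees in non-increasing order:
  Degrees: [2, 2, 1, 2, 2, 2, 3] -> sorted: [3, 2, 2, 2, 2, 2, 1]

Degree sequence: [3, 2, 2, 2, 2, 2, 1]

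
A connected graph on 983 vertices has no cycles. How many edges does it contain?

A tree on n vertices always has exactly n - 1 edges.
For n = 983: edges = 983 - 1 = 982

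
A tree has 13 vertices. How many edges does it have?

A tree on n vertices always has exactly n - 1 edges.
For n = 13: edges = 13 - 1 = 12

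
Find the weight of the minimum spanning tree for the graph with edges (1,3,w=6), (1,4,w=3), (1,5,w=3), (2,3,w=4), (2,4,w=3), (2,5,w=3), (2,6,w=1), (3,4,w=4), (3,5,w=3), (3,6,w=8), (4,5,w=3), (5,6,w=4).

Apply Kruskal's algorithm (sort edges by weight, add if no cycle):

Sorted edges by weight:
  (2,6) w=1
  (1,5) w=3
  (1,4) w=3
  (2,5) w=3
  (2,4) w=3
  (3,5) w=3
  (4,5) w=3
  (2,3) w=4
  (3,4) w=4
  (5,6) w=4
  (1,3) w=6
  (3,6) w=8

Add edge (2,6) w=1 -- no cycle. Running total: 1
Add edge (1,5) w=3 -- no cycle. Running total: 4
Add edge (1,4) w=3 -- no cycle. Running total: 7
Add edge (2,5) w=3 -- no cycle. Running total: 10
Skip edge (2,4) w=3 -- would create cycle
Add edge (3,5) w=3 -- no cycle. Running total: 13

MST edges: (2,6,w=1), (1,5,w=3), (1,4,w=3), (2,5,w=3), (3,5,w=3)
Total MST weight: 1 + 3 + 3 + 3 + 3 = 13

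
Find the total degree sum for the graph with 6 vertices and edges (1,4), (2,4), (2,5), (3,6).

Step 1: Count edges incident to each vertex:
  deg(1) = 1 (neighbors: 4)
  deg(2) = 2 (neighbors: 4, 5)
  deg(3) = 1 (neighbors: 6)
  deg(4) = 2 (neighbors: 1, 2)
  deg(5) = 1 (neighbors: 2)
  deg(6) = 1 (neighbors: 3)

Step 2: Sum all degrees:
  1 + 2 + 1 + 2 + 1 + 1 = 8

Verification: sum of degrees = 2 * |E| = 2 * 4 = 8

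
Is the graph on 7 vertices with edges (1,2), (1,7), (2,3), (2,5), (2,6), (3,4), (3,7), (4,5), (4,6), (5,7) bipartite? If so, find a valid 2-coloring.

Step 1: Attempt 2-coloring using BFS:
  Start at vertex 1, assign color 0
  Color vertex 2 with color 1 (neighbor of 1)
  Color vertex 7 with color 1 (neighbor of 1)
  Color vertex 3 with color 0 (neighbor of 2)
  Color vertex 5 with color 0 (neighbor of 2)
  Color vertex 6 with color 0 (neighbor of 2)
  Color vertex 4 with color 1 (neighbor of 3)

Step 2: 2-coloring succeeded. No conflicts found.
  Set A (color 0): {1, 3, 5, 6}
  Set B (color 1): {2, 4, 7}

The graph is bipartite with partition {1, 3, 5, 6}, {2, 4, 7}.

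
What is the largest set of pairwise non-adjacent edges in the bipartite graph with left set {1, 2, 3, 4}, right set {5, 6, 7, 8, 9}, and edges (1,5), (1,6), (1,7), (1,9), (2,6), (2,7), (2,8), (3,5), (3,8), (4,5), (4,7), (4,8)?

Step 1: List the neighbors of each left vertex:
  1: 5, 6, 7, 9
  2: 6, 7, 8
  3: 5, 8
  4: 5, 7, 8

Step 2: Greedily match left vertices, then look for augmenting paths:
  Match 1 -- 5
  Match 2 -- 6
  Match 3 -- 8
  Match 4 -- 7
  No augmenting path remains.

Step 3: Verify this is maximum:
  Matching size 4 = min(|L|, |R|) = min(4, 5), which is an upper bound, so this matching is maximum.

Maximum matching: {(1,5), (2,6), (3,8), (4,7)}
Size: 4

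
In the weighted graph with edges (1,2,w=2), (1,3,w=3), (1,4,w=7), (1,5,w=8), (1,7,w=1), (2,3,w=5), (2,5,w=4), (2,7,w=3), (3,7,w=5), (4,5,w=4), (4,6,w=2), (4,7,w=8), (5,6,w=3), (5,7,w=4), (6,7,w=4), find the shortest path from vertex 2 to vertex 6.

Step 1: Build adjacency list with weights:
  1: 2(w=2), 3(w=3), 4(w=7), 5(w=8), 7(w=1)
  2: 1(w=2), 3(w=5), 5(w=4), 7(w=3)
  3: 1(w=3), 2(w=5), 7(w=5)
  4: 1(w=7), 5(w=4), 6(w=2), 7(w=8)
  5: 1(w=8), 2(w=4), 4(w=4), 6(w=3), 7(w=4)
  6: 4(w=2), 5(w=3), 7(w=4)
  7: 1(w=1), 2(w=3), 3(w=5), 4(w=8), 5(w=4), 6(w=4)

Step 2: Apply Dijkstra's algorithm from vertex 2:
  Visit vertex 2 (distance=0)
    Update dist[1] = 2
    Update dist[3] = 5
    Update dist[5] = 4
    Update dist[7] = 3
  Visit vertex 1 (distance=2)
    Update dist[4] = 9
  Visit vertex 7 (distance=3)
    Update dist[6] = 7
  Visit vertex 5 (distance=4)
    Update dist[4] = 8
  Visit vertex 3 (distance=5)
  Visit vertex 6 (distance=7)

Step 3: Shortest path: 2 -> 7 -> 6
Total weight: 3 + 4 = 7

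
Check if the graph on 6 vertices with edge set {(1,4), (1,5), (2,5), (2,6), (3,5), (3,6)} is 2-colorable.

Step 1: Attempt 2-coloring using BFS:
  Start at vertex 1, assign color 0
  Color vertex 4 with color 1 (neighbor of 1)
  Color vertex 5 with color 1 (neighbor of 1)
  Color vertex 2 with color 0 (neighbor of 5)
  Color vertex 3 with color 0 (neighbor of 5)
  Color vertex 6 with color 1 (neighbor of 2)

Step 2: 2-coloring succeeded. No conflicts found.
  Set A (color 0): {1, 2, 3}
  Set B (color 1): {4, 5, 6}

The graph is bipartite with partition {1, 2, 3}, {4, 5, 6}.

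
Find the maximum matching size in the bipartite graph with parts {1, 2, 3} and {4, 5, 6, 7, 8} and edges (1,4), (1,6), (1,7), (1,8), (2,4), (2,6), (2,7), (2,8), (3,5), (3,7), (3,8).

Step 1: List the neighbors of each left vertex:
  1: 4, 6, 7, 8
  2: 4, 6, 7, 8
  3: 5, 7, 8

Step 2: Greedily match left vertices, then look for augmenting paths:
  Match 1 -- 4
  Match 2 -- 6
  Match 3 -- 5
  No augmenting path remains.

Step 3: Verify this is maximum:
  Matching size 3 = min(|L|, |R|) = min(3, 5), which is an upper bound, so this matching is maximum.

Maximum matching: {(1,4), (2,6), (3,5)}
Size: 3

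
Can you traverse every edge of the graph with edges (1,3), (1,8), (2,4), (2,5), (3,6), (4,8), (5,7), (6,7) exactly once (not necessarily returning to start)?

Step 1: Find the degree of each vertex:
  deg(1) = 2
  deg(2) = 2
  deg(3) = 2
  deg(4) = 2
  deg(5) = 2
  deg(6) = 2
  deg(7) = 2
  deg(8) = 2

Step 2: Count vertices with odd degree:
  All vertices have even degree (0 odd-degree vertices)

Step 3: Apply Euler's theorem:
  - Eulerian circuit exists iff graph is connected and all vertices have even degree
  - Eulerian path exists iff graph is connected and has 0 or 2 odd-degree vertices

Graph is connected with 0 odd-degree vertices.
Both Eulerian circuit and Eulerian path exist.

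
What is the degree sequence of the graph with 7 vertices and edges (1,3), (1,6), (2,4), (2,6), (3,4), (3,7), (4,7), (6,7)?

Step 1: Count edges incident to each vertex:
  deg(1) = 2 (neighbors: 3, 6)
  deg(2) = 2 (neighbors: 4, 6)
  deg(3) = 3 (neighbors: 1, 4, 7)
  deg(4) = 3 (neighbors: 2, 3, 7)
  deg(5) = 0 (neighbors: none)
  deg(6) = 3 (neighbors: 1, 2, 7)
  deg(7) = 3 (neighbors: 3, 4, 6)

Step 2: Sort degrees in non-increasing order:
  Degrees: [2, 2, 3, 3, 0, 3, 3] -> sorted: [3, 3, 3, 3, 2, 2, 0]

Degree sequence: [3, 3, 3, 3, 2, 2, 0]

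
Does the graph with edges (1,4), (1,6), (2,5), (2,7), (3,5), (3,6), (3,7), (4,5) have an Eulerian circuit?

Step 1: Find the degree of each vertex:
  deg(1) = 2
  deg(2) = 2
  deg(3) = 3
  deg(4) = 2
  deg(5) = 3
  deg(6) = 2
  deg(7) = 2

Step 2: Count vertices with odd degree:
  Odd-degree vertices: 3, 5 (2 total)

Step 3: Apply Euler's theorem:
  - Eulerian circuit exists iff graph is connected and all vertices have even degree
  - Eulerian path exists iff graph is connected and has 0 or 2 odd-degree vertices

Graph is connected with exactly 2 odd-degree vertices (3, 5).
Eulerian path exists (starting and ending at the odd-degree vertices), but no Eulerian circuit.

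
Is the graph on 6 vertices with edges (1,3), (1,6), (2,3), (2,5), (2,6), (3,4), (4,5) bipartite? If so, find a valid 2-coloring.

Step 1: Attempt 2-coloring using BFS:
  Start at vertex 1, assign color 0
  Color vertex 3 with color 1 (neighbor of 1)
  Color vertex 6 with color 1 (neighbor of 1)
  Color vertex 2 with color 0 (neighbor of 3)
  Color vertex 4 with color 0 (neighbor of 3)
  Color vertex 5 with color 1 (neighbor of 2)

Step 2: 2-coloring succeeded. No conflicts found.
  Set A (color 0): {1, 2, 4}
  Set B (color 1): {3, 5, 6}

The graph is bipartite with partition {1, 2, 4}, {3, 5, 6}.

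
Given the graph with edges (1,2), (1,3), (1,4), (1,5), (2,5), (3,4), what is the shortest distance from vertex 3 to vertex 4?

Step 1: Build adjacency list:
  1: 2, 3, 4, 5
  2: 1, 5
  3: 1, 4
  4: 1, 3
  5: 1, 2

Step 2: BFS from vertex 3 to find shortest path to 4:
  vertex 1 reached at distance 1
  vertex 4 reached at distance 1

Step 3: Shortest path: 3 -> 4
Path length: 1 edge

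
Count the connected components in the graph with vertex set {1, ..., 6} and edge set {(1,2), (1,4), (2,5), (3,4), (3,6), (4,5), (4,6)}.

Step 1: Build adjacency list from edges:
  1: 2, 4
  2: 1, 5
  3: 4, 6
  4: 1, 3, 5, 6
  5: 2, 4
  6: 3, 4

Step 2: Run BFS/DFS from vertex 1:
  Visited: {1, 2, 4, 5, 3, 6}
  Reached 6 of 6 vertices

Step 3: All 6 vertices reached from vertex 1, so the graph is connected.
Number of connected components: 1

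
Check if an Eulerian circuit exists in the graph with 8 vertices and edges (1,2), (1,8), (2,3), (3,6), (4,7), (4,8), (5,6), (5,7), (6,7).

Step 1: Find the degree of each vertex:
  deg(1) = 2
  deg(2) = 2
  deg(3) = 2
  deg(4) = 2
  deg(5) = 2
  deg(6) = 3
  deg(7) = 3
  deg(8) = 2

Step 2: Count vertices with odd degree:
  Odd-degree vertices: 6, 7 (2 total)

Step 3: Apply Euler's theorem:
  - Eulerian circuit exists iff graph is connected and all vertices have even degree
  - Eulerian path exists iff graph is connected and has 0 or 2 odd-degree vertices

Graph is connected with exactly 2 odd-degree vertices (6, 7).
Eulerian path exists (starting and ending at the odd-degree vertices), but no Eulerian circuit.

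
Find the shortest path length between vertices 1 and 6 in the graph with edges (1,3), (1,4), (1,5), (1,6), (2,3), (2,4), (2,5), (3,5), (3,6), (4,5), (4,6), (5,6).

Step 1: Build adjacency list:
  1: 3, 4, 5, 6
  2: 3, 4, 5
  3: 1, 2, 5, 6
  4: 1, 2, 5, 6
  5: 1, 2, 3, 4, 6
  6: 1, 3, 4, 5

Step 2: BFS from vertex 1 to find shortest path to 6:
  vertex 3 reached at distance 1
  vertex 4 reached at distance 1
  vertex 5 reached at distance 1
  vertex 6 reached at distance 1

Step 3: Shortest path: 1 -> 6
Path length: 1 edge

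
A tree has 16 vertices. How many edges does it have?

A tree on n vertices always has exactly n - 1 edges.
For n = 16: edges = 16 - 1 = 15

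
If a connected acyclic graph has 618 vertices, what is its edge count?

A tree on n vertices always has exactly n - 1 edges.
For n = 618: edges = 618 - 1 = 617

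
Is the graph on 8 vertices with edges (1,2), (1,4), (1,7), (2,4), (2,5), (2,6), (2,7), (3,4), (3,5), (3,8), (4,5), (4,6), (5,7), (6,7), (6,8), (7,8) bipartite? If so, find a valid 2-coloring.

Step 1: Attempt 2-coloring using BFS:
  Start at vertex 1, assign color 0
  Color vertex 2 with color 1 (neighbor of 1)
  Color vertex 4 with color 1 (neighbor of 1)
  Color vertex 7 with color 1 (neighbor of 1)

Step 2: Conflict found! Vertices 2 and 4 are adjacent but have the same color.
This means the graph contains an odd cycle.

The graph is NOT bipartite.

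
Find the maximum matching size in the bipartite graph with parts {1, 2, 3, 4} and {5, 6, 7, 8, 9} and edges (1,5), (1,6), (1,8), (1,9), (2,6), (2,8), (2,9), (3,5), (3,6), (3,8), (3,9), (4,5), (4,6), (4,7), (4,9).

Step 1: List the neighbors of each left vertex:
  1: 5, 6, 8, 9
  2: 6, 8, 9
  3: 5, 6, 8, 9
  4: 5, 6, 7, 9

Step 2: Greedily match left vertices, then look for augmenting paths:
  Match 1 -- 5
  Match 2 -- 6
  Match 3 -- 8
  Match 4 -- 7
  No augmenting path remains.

Step 3: Verify this is maximum:
  Matching size 4 = min(|L|, |R|) = min(4, 5), which is an upper bound, so this matching is maximum.

Maximum matching: {(1,5), (2,6), (3,8), (4,7)}
Size: 4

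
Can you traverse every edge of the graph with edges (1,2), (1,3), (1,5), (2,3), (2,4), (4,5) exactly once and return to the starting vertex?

Step 1: Find the degree of each vertex:
  deg(1) = 3
  deg(2) = 3
  deg(3) = 2
  deg(4) = 2
  deg(5) = 2

Step 2: Count vertices with odd degree:
  Odd-degree vertices: 1, 2 (2 total)

Step 3: Apply Euler's theorem:
  - Eulerian circuit exists iff graph is connected and all vertices have even degree
  - Eulerian path exists iff graph is connected and has 0 or 2 odd-degree vertices

Graph is connected with exactly 2 odd-degree vertices (1, 2).
Eulerian path exists (starting and ending at the odd-degree vertices), but no Eulerian circuit.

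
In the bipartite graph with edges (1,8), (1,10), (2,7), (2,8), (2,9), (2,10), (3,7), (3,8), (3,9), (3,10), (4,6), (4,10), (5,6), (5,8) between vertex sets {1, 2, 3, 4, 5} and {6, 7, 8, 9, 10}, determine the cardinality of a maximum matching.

Step 1: List the neighbors of each left vertex:
  1: 8, 10
  2: 7, 8, 9, 10
  3: 7, 8, 9, 10
  4: 6, 10
  5: 6, 8

Step 2: Greedily match left vertices, then look for augmenting paths:
  Match 1 -- 8
  Match 2 -- 7
  Match 3 -- 9
  Match 4 -- 10
  Match 5 -- 6
  No augmenting path remains.

Step 3: Verify this is maximum:
  Matching size 5 = min(|L|, |R|) = min(5, 5), which is an upper bound, so this matching is maximum.

Maximum matching: {(1,8), (2,7), (3,9), (4,10), (5,6)}
Size: 5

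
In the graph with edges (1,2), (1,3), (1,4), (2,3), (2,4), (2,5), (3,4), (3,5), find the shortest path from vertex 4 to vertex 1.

Step 1: Build adjacency list:
  1: 2, 3, 4
  2: 1, 3, 4, 5
  3: 1, 2, 4, 5
  4: 1, 2, 3
  5: 2, 3

Step 2: BFS from vertex 4 to find shortest path to 1:
  vertex 1 reached at distance 1

Step 3: Shortest path: 4 -> 1
Path length: 1 edge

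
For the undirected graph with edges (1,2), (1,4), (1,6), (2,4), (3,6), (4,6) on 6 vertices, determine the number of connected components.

Step 1: Build adjacency list from edges:
  1: 2, 4, 6
  2: 1, 4
  3: 6
  4: 1, 2, 6
  5: (none)
  6: 1, 3, 4

Step 2: Run BFS/DFS from vertex 1:
  Visited: {1, 2, 4, 6, 3}
  Reached 5 of 6 vertices

Step 3: Only 5 of 6 vertices reached. Graph is disconnected.
Connected components: {1, 2, 3, 4, 6}, {5}
Number of connected components: 2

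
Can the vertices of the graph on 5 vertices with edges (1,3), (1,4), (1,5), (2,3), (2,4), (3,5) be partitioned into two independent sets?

Step 1: Attempt 2-coloring using BFS:
  Start at vertex 1, assign color 0
  Color vertex 3 with color 1 (neighbor of 1)
  Color vertex 4 with color 1 (neighbor of 1)
  Color vertex 5 with color 1 (neighbor of 1)
  Color vertex 2 with color 0 (neighbor of 3)

Step 2: Conflict found! Vertices 3 and 5 are adjacent but have the same color.
This means the graph contains an odd cycle.

The graph is NOT bipartite.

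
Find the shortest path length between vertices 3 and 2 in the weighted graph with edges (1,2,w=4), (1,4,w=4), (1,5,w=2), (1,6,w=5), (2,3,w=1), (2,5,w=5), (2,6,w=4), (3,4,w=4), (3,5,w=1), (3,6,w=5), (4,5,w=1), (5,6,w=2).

Step 1: Build adjacency list with weights:
  1: 2(w=4), 4(w=4), 5(w=2), 6(w=5)
  2: 1(w=4), 3(w=1), 5(w=5), 6(w=4)
  3: 2(w=1), 4(w=4), 5(w=1), 6(w=5)
  4: 1(w=4), 3(w=4), 5(w=1)
  5: 1(w=2), 2(w=5), 3(w=1), 4(w=1), 6(w=2)
  6: 1(w=5), 2(w=4), 3(w=5), 5(w=2)

Step 2: Apply Dijkstra's algorithm from vertex 3:
  Visit vertex 3 (distance=0)
    Update dist[2] = 1
    Update dist[4] = 4
    Update dist[5] = 1
    Update dist[6] = 5
  Visit vertex 2 (distance=1)
    Update dist[1] = 5

Step 3: Shortest path: 3 -> 2
Total weight: 1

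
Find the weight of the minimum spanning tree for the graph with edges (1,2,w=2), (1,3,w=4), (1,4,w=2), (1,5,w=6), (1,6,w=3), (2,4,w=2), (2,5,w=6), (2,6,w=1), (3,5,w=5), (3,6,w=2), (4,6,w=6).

Apply Kruskal's algorithm (sort edges by weight, add if no cycle):

Sorted edges by weight:
  (2,6) w=1
  (1,4) w=2
  (1,2) w=2
  (2,4) w=2
  (3,6) w=2
  (1,6) w=3
  (1,3) w=4
  (3,5) w=5
  (1,5) w=6
  (2,5) w=6
  (4,6) w=6

Add edge (2,6) w=1 -- no cycle. Running total: 1
Add edge (1,4) w=2 -- no cycle. Running total: 3
Add edge (1,2) w=2 -- no cycle. Running total: 5
Skip edge (2,4) w=2 -- would create cycle
Add edge (3,6) w=2 -- no cycle. Running total: 7
Skip edge (1,6) w=3 -- would create cycle
Skip edge (1,3) w=4 -- would create cycle
Add edge (3,5) w=5 -- no cycle. Running total: 12

MST edges: (2,6,w=1), (1,4,w=2), (1,2,w=2), (3,6,w=2), (3,5,w=5)
Total MST weight: 1 + 2 + 2 + 2 + 5 = 12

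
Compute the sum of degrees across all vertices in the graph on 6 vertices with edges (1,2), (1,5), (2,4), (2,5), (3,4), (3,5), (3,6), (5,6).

Step 1: Count edges incident to each vertex:
  deg(1) = 2 (neighbors: 2, 5)
  deg(2) = 3 (neighbors: 1, 4, 5)
  deg(3) = 3 (neighbors: 4, 5, 6)
  deg(4) = 2 (neighbors: 2, 3)
  deg(5) = 4 (neighbors: 1, 2, 3, 6)
  deg(6) = 2 (neighbors: 3, 5)

Step 2: Sum all degrees:
  2 + 3 + 3 + 2 + 4 + 2 = 16

Verification: sum of degrees = 2 * |E| = 2 * 8 = 16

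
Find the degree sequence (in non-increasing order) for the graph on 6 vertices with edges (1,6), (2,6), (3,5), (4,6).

Step 1: Count edges incident to each vertex:
  deg(1) = 1 (neighbors: 6)
  deg(2) = 1 (neighbors: 6)
  deg(3) = 1 (neighbors: 5)
  deg(4) = 1 (neighbors: 6)
  deg(5) = 1 (neighbors: 3)
  deg(6) = 3 (neighbors: 1, 2, 4)

Step 2: Sort degrees in non-increasing order:
  Degrees: [1, 1, 1, 1, 1, 3] -> sorted: [3, 1, 1, 1, 1, 1]

Degree sequence: [3, 1, 1, 1, 1, 1]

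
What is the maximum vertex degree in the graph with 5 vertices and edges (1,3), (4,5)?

Step 1: Count edges incident to each vertex:
  deg(1) = 1 (neighbors: 3)
  deg(2) = 0 (neighbors: none)
  deg(3) = 1 (neighbors: 1)
  deg(4) = 1 (neighbors: 5)
  deg(5) = 1 (neighbors: 4)

Step 2: Find maximum:
  max(1, 0, 1, 1, 1) = 1 (vertex 1)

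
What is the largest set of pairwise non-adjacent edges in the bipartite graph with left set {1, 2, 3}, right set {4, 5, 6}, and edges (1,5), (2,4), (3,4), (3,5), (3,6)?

Step 1: List the neighbors of each left vertex:
  1: 5
  2: 4
  3: 4, 5, 6

Step 2: Greedily match left vertices, then look for augmenting paths:
  Match 1 -- 5
  Match 2 -- 4
  Match 3 -- 6
  No augmenting path remains.

Step 3: Verify this is maximum:
  Matching size 3 = min(|L|, |R|) = min(3, 3), which is an upper bound, so this matching is maximum.

Maximum matching: {(1,5), (2,4), (3,6)}
Size: 3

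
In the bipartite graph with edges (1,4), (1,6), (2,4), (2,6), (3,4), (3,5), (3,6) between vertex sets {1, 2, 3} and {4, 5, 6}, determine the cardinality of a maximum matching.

Step 1: List the neighbors of each left vertex:
  1: 4, 6
  2: 4, 6
  3: 4, 5, 6

Step 2: Greedily match left vertices, then look for augmenting paths:
  Match 1 -- 4
  Match 2 -- 6
  Match 3 -- 5
  No augmenting path remains.

Step 3: Verify this is maximum:
  Matching size 3 = min(|L|, |R|) = min(3, 3), which is an upper bound, so this matching is maximum.

Maximum matching: {(1,4), (2,6), (3,5)}
Size: 3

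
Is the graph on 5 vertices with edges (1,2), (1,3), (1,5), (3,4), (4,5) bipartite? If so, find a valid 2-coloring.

Step 1: Attempt 2-coloring using BFS:
  Start at vertex 1, assign color 0
  Color vertex 2 with color 1 (neighbor of 1)
  Color vertex 3 with color 1 (neighbor of 1)
  Color vertex 5 with color 1 (neighbor of 1)
  Color vertex 4 with color 0 (neighbor of 3)

Step 2: 2-coloring succeeded. No conflicts found.
  Set A (color 0): {1, 4}
  Set B (color 1): {2, 3, 5}

The graph is bipartite with partition {1, 4}, {2, 3, 5}.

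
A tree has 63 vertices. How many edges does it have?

A tree on n vertices always has exactly n - 1 edges.
For n = 63: edges = 63 - 1 = 62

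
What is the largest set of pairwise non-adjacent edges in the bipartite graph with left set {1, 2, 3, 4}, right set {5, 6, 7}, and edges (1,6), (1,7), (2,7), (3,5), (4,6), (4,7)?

Step 1: List the neighbors of each left vertex:
  1: 6, 7
  2: 7
  3: 5
  4: 6, 7

Step 2: Greedily match left vertices, then look for augmenting paths:
  Match 1 -- 6
  Match 2 -- 7
  Match 3 -- 5
  No augmenting path remains.

Step 3: Verify this is maximum:
  Matching size 3 = min(|L|, |R|) = min(4, 3), which is an upper bound, so this matching is maximum.

Maximum matching: {(1,6), (2,7), (3,5)}
Size: 3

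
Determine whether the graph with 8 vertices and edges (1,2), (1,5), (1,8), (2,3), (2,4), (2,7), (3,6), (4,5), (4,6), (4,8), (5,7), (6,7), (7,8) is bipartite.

Step 1: Attempt 2-coloring using BFS:
  Start at vertex 1, assign color 0
  Color vertex 2 with color 1 (neighbor of 1)
  Color vertex 5 with color 1 (neighbor of 1)
  Color vertex 8 with color 1 (neighbor of 1)
  Color vertex 3 with color 0 (neighbor of 2)
  Color vertex 4 with color 0 (neighbor of 2)
  Color vertex 7 with color 0 (neighbor of 2)
  Color vertex 6 with color 1 (neighbor of 3)

Step 2: 2-coloring succeeded. No conflicts found.
  Set A (color 0): {1, 3, 4, 7}
  Set B (color 1): {2, 5, 6, 8}

The graph is bipartite with partition {1, 3, 4, 7}, {2, 5, 6, 8}.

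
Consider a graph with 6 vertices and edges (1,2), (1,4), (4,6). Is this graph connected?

Step 1: Build adjacency list from edges:
  1: 2, 4
  2: 1
  3: (none)
  4: 1, 6
  5: (none)
  6: 4

Step 2: Run BFS/DFS from vertex 1:
  Visited: {1, 2, 4, 6}
  Reached 4 of 6 vertices

Step 3: Only 4 of 6 vertices reached. Graph is disconnected.
Connected components: {1, 2, 4, 6}, {3}, {5}
Answer: No, the graph is not connected (3 components).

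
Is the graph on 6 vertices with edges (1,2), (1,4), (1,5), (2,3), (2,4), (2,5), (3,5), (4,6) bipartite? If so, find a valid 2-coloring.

Step 1: Attempt 2-coloring using BFS:
  Start at vertex 1, assign color 0
  Color vertex 2 with color 1 (neighbor of 1)
  Color vertex 4 with color 1 (neighbor of 1)
  Color vertex 5 with color 1 (neighbor of 1)
  Color vertex 3 with color 0 (neighbor of 2)

Step 2: Conflict found! Vertices 2 and 4 are adjacent but have the same color.
This means the graph contains an odd cycle.

The graph is NOT bipartite.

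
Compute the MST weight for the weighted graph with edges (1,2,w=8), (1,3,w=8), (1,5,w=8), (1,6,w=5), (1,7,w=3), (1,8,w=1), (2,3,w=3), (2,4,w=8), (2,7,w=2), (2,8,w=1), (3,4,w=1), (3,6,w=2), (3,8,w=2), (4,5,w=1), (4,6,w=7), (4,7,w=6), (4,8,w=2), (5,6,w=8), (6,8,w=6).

Apply Kruskal's algorithm (sort edges by weight, add if no cycle):

Sorted edges by weight:
  (1,8) w=1
  (2,8) w=1
  (3,4) w=1
  (4,5) w=1
  (2,7) w=2
  (3,6) w=2
  (3,8) w=2
  (4,8) w=2
  (1,7) w=3
  (2,3) w=3
  (1,6) w=5
  (4,7) w=6
  (6,8) w=6
  (4,6) w=7
  (1,5) w=8
  (1,2) w=8
  (1,3) w=8
  (2,4) w=8
  (5,6) w=8

Add edge (1,8) w=1 -- no cycle. Running total: 1
Add edge (2,8) w=1 -- no cycle. Running total: 2
Add edge (3,4) w=1 -- no cycle. Running total: 3
Add edge (4,5) w=1 -- no cycle. Running total: 4
Add edge (2,7) w=2 -- no cycle. Running total: 6
Add edge (3,6) w=2 -- no cycle. Running total: 8
Add edge (3,8) w=2 -- no cycle. Running total: 10

MST edges: (1,8,w=1), (2,8,w=1), (3,4,w=1), (4,5,w=1), (2,7,w=2), (3,6,w=2), (3,8,w=2)
Total MST weight: 1 + 1 + 1 + 1 + 2 + 2 + 2 = 10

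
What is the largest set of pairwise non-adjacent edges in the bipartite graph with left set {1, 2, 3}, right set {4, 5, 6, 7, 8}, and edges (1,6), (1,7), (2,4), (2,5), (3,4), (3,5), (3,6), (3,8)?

Step 1: List the neighbors of each left vertex:
  1: 6, 7
  2: 4, 5
  3: 4, 5, 6, 8

Step 2: Greedily match left vertices, then look for augmenting paths:
  Match 1 -- 6
  Match 2 -- 4
  Match 3 -- 5
  No augmenting path remains.

Step 3: Verify this is maximum:
  Matching size 3 = min(|L|, |R|) = min(3, 5), which is an upper bound, so this matching is maximum.

Maximum matching: {(1,6), (2,4), (3,5)}
Size: 3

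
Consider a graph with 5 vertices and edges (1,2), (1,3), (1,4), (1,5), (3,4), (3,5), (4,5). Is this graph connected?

Step 1: Build adjacency list from edges:
  1: 2, 3, 4, 5
  2: 1
  3: 1, 4, 5
  4: 1, 3, 5
  5: 1, 3, 4

Step 2: Run BFS/DFS from vertex 1:
  Visited: {1, 2, 3, 4, 5}
  Reached 5 of 5 vertices

Step 3: All 5 vertices reached from vertex 1, so the graph is connected.
Answer: Yes, the graph is connected.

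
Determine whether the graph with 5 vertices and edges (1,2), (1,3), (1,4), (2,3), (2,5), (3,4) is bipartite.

Step 1: Attempt 2-coloring using BFS:
  Start at vertex 1, assign color 0
  Color vertex 2 with color 1 (neighbor of 1)
  Color vertex 3 with color 1 (neighbor of 1)
  Color vertex 4 with color 1 (neighbor of 1)

Step 2: Conflict found! Vertices 2 and 3 are adjacent but have the same color.
This means the graph contains an odd cycle.

The graph is NOT bipartite.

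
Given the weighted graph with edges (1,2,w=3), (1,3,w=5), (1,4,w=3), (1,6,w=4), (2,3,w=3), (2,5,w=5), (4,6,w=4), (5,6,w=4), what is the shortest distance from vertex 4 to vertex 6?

Step 1: Build adjacency list with weights:
  1: 2(w=3), 3(w=5), 4(w=3), 6(w=4)
  2: 1(w=3), 3(w=3), 5(w=5)
  3: 1(w=5), 2(w=3)
  4: 1(w=3), 6(w=4)
  5: 2(w=5), 6(w=4)
  6: 1(w=4), 4(w=4), 5(w=4)

Step 2: Apply Dijkstra's algorithm from vertex 4:
  Visit vertex 4 (distance=0)
    Update dist[1] = 3
    Update dist[6] = 4
  Visit vertex 1 (distance=3)
    Update dist[2] = 6
    Update dist[3] = 8
  Visit vertex 6 (distance=4)
    Update dist[5] = 8

Step 3: Shortest path: 4 -> 6
Total weight: 4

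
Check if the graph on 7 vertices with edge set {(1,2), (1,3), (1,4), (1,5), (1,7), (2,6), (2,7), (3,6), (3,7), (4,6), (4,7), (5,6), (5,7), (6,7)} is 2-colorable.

Step 1: Attempt 2-coloring using BFS:
  Start at vertex 1, assign color 0
  Color vertex 2 with color 1 (neighbor of 1)
  Color vertex 3 with color 1 (neighbor of 1)
  Color vertex 4 with color 1 (neighbor of 1)
  Color vertex 5 with color 1 (neighbor of 1)
  Color vertex 7 with color 1 (neighbor of 1)
  Color vertex 6 with color 0 (neighbor of 2)

Step 2: Conflict found! Vertices 2 and 7 are adjacent but have the same color.
This means the graph contains an odd cycle.

The graph is NOT bipartite.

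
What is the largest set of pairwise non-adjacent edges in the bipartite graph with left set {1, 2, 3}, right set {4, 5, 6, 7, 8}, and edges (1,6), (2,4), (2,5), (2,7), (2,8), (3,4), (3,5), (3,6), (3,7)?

Step 1: List the neighbors of each left vertex:
  1: 6
  2: 4, 5, 7, 8
  3: 4, 5, 6, 7

Step 2: Greedily match left vertices, then look for augmenting paths:
  Match 1 -- 6
  Match 2 -- 4
  Match 3 -- 5
  No augmenting path remains.

Step 3: Verify this is maximum:
  Matching size 3 = min(|L|, |R|) = min(3, 5), which is an upper bound, so this matching is maximum.

Maximum matching: {(1,6), (2,4), (3,5)}
Size: 3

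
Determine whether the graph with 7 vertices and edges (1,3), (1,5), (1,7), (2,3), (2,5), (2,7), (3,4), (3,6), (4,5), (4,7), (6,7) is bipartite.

Step 1: Attempt 2-coloring using BFS:
  Start at vertex 1, assign color 0
  Color vertex 3 with color 1 (neighbor of 1)
  Color vertex 5 with color 1 (neighbor of 1)
  Color vertex 7 with color 1 (neighbor of 1)
  Color vertex 2 with color 0 (neighbor of 3)
  Color vertex 4 with color 0 (neighbor of 3)
  Color vertex 6 with color 0 (neighbor of 3)

Step 2: 2-coloring succeeded. No conflicts found.
  Set A (color 0): {1, 2, 4, 6}
  Set B (color 1): {3, 5, 7}

The graph is bipartite with partition {1, 2, 4, 6}, {3, 5, 7}.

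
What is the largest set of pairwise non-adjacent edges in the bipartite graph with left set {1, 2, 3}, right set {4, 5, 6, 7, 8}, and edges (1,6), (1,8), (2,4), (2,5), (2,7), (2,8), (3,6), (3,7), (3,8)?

Step 1: List the neighbors of each left vertex:
  1: 6, 8
  2: 4, 5, 7, 8
  3: 6, 7, 8

Step 2: Greedily match left vertices, then look for augmenting paths:
  Match 1 -- 6
  Match 2 -- 4
  Match 3 -- 7
  No augmenting path remains.

Step 3: Verify this is maximum:
  Matching size 3 = min(|L|, |R|) = min(3, 5), which is an upper bound, so this matching is maximum.

Maximum matching: {(1,6), (2,4), (3,7)}
Size: 3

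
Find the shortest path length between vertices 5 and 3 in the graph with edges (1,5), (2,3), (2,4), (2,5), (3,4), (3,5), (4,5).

Step 1: Build adjacency list:
  1: 5
  2: 3, 4, 5
  3: 2, 4, 5
  4: 2, 3, 5
  5: 1, 2, 3, 4

Step 2: BFS from vertex 5 to find shortest path to 3:
  vertex 1 reached at distance 1
  vertex 2 reached at distance 1
  vertex 3 reached at distance 1

Step 3: Shortest path: 5 -> 3
Path length: 1 edge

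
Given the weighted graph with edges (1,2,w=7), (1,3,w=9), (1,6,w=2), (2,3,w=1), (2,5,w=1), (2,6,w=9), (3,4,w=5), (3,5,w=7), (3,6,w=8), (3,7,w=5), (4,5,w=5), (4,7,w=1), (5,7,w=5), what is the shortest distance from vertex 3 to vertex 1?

Step 1: Build adjacency list with weights:
  1: 2(w=7), 3(w=9), 6(w=2)
  2: 1(w=7), 3(w=1), 5(w=1), 6(w=9)
  3: 1(w=9), 2(w=1), 4(w=5), 5(w=7), 6(w=8), 7(w=5)
  4: 3(w=5), 5(w=5), 7(w=1)
  5: 2(w=1), 3(w=7), 4(w=5), 7(w=5)
  6: 1(w=2), 2(w=9), 3(w=8)
  7: 3(w=5), 4(w=1), 5(w=5)

Step 2: Apply Dijkstra's algorithm from vertex 3:
  Visit vertex 3 (distance=0)
    Update dist[1] = 9
    Update dist[2] = 1
    Update dist[4] = 5
    Update dist[5] = 7
    Update dist[6] = 8
    Update dist[7] = 5
  Visit vertex 2 (distance=1)
    Update dist[1] = 8
    Update dist[5] = 2
  Visit vertex 5 (distance=2)
  Visit vertex 4 (distance=5)
  Visit vertex 7 (distance=5)
  Visit vertex 1 (distance=8)

Step 3: Shortest path: 3 -> 2 -> 1
Total weight: 1 + 7 = 8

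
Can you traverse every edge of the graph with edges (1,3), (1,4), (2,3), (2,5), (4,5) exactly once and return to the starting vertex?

Step 1: Find the degree of each vertex:
  deg(1) = 2
  deg(2) = 2
  deg(3) = 2
  deg(4) = 2
  deg(5) = 2

Step 2: Count vertices with odd degree:
  All vertices have even degree (0 odd-degree vertices)

Step 3: Apply Euler's theorem:
  - Eulerian circuit exists iff graph is connected and all vertices have even degree
  - Eulerian path exists iff graph is connected and has 0 or 2 odd-degree vertices

Graph is connected with 0 odd-degree vertices.
Both Eulerian circuit and Eulerian path exist.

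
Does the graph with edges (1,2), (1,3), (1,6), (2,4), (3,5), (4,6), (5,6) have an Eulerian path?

Step 1: Find the degree of each vertex:
  deg(1) = 3
  deg(2) = 2
  deg(3) = 2
  deg(4) = 2
  deg(5) = 2
  deg(6) = 3

Step 2: Count vertices with odd degree:
  Odd-degree vertices: 1, 6 (2 total)

Step 3: Apply Euler's theorem:
  - Eulerian circuit exists iff graph is connected and all vertices have even degree
  - Eulerian path exists iff graph is connected and has 0 or 2 odd-degree vertices

Graph is connected with exactly 2 odd-degree vertices (1, 6).
Eulerian path exists (starting and ending at the odd-degree vertices), but no Eulerian circuit.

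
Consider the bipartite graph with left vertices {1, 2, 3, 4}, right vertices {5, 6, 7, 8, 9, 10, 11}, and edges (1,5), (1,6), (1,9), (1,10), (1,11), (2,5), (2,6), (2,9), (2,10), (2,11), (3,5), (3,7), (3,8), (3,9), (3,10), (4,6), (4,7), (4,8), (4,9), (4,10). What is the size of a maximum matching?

Step 1: List the neighbors of each left vertex:
  1: 5, 6, 9, 10, 11
  2: 5, 6, 9, 10, 11
  3: 5, 7, 8, 9, 10
  4: 6, 7, 8, 9, 10

Step 2: Greedily match left vertices, then look for augmenting paths:
  Match 1 -- 5
  Match 2 -- 6
  Match 3 -- 7
  Match 4 -- 8
  No augmenting path remains.

Step 3: Verify this is maximum:
  Matching size 4 = min(|L|, |R|) = min(4, 7), which is an upper bound, so this matching is maximum.

Maximum matching: {(1,5), (2,6), (3,7), (4,8)}
Size: 4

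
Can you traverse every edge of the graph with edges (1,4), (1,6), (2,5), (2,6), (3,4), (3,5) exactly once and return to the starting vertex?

Step 1: Find the degree of each vertex:
  deg(1) = 2
  deg(2) = 2
  deg(3) = 2
  deg(4) = 2
  deg(5) = 2
  deg(6) = 2

Step 2: Count vertices with odd degree:
  All vertices have even degree (0 odd-degree vertices)

Step 3: Apply Euler's theorem:
  - Eulerian circuit exists iff graph is connected and all vertices have even degree
  - Eulerian path exists iff graph is connected and has 0 or 2 odd-degree vertices

Graph is connected with 0 odd-degree vertices.
Both Eulerian circuit and Eulerian path exist.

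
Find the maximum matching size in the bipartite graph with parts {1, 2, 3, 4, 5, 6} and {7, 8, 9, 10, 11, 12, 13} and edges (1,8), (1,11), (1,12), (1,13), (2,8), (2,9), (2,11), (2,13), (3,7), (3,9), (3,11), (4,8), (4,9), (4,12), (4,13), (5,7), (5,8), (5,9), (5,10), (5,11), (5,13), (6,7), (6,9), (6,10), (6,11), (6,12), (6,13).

Step 1: List the neighbors of each left vertex:
  1: 8, 11, 12, 13
  2: 8, 9, 11, 13
  3: 7, 9, 11
  4: 8, 9, 12, 13
  5: 7, 8, 9, 10, 11, 13
  6: 7, 9, 10, 11, 12, 13

Step 2: Greedily match left vertices, then look for augmenting paths:
  Match 1 -- 8
  Match 2 -- 9
  Match 3 -- 7
  Match 4 -- 12
  Match 5 -- 10
  Match 6 -- 11
  No augmenting path remains.

Step 3: Verify this is maximum:
  Matching size 6 = min(|L|, |R|) = min(6, 7), which is an upper bound, so this matching is maximum.

Maximum matching: {(1,8), (2,9), (3,7), (4,12), (5,10), (6,11)}
Size: 6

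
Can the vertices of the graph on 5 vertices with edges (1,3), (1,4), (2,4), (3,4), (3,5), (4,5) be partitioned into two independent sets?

Step 1: Attempt 2-coloring using BFS:
  Start at vertex 1, assign color 0
  Color vertex 3 with color 1 (neighbor of 1)
  Color vertex 4 with color 1 (neighbor of 1)

Step 2: Conflict found! Vertices 3 and 4 are adjacent but have the same color.
This means the graph contains an odd cycle.

The graph is NOT bipartite.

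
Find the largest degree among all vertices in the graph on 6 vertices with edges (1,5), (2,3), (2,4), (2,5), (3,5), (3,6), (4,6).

Step 1: Count edges incident to each vertex:
  deg(1) = 1 (neighbors: 5)
  deg(2) = 3 (neighbors: 3, 4, 5)
  deg(3) = 3 (neighbors: 2, 5, 6)
  deg(4) = 2 (neighbors: 2, 6)
  deg(5) = 3 (neighbors: 1, 2, 3)
  deg(6) = 2 (neighbors: 3, 4)

Step 2: Find maximum:
  max(1, 3, 3, 2, 3, 2) = 3 (vertex 2)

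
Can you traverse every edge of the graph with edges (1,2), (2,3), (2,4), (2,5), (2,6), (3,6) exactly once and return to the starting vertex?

Step 1: Find the degree of each vertex:
  deg(1) = 1
  deg(2) = 5
  deg(3) = 2
  deg(4) = 1
  deg(5) = 1
  deg(6) = 2

Step 2: Count vertices with odd degree:
  Odd-degree vertices: 1, 2, 4, 5 (4 total)

Step 3: Apply Euler's theorem:
  - Eulerian circuit exists iff graph is connected and all vertices have even degree
  - Eulerian path exists iff graph is connected and has 0 or 2 odd-degree vertices

Graph has 4 odd-degree vertices (need 0 or 2).
Neither Eulerian path nor Eulerian circuit exists.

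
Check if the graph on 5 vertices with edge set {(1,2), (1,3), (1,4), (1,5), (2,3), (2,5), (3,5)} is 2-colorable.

Step 1: Attempt 2-coloring using BFS:
  Start at vertex 1, assign color 0
  Color vertex 2 with color 1 (neighbor of 1)
  Color vertex 3 with color 1 (neighbor of 1)
  Color vertex 4 with color 1 (neighbor of 1)
  Color vertex 5 with color 1 (neighbor of 1)

Step 2: Conflict found! Vertices 2 and 3 are adjacent but have the same color.
This means the graph contains an odd cycle.

The graph is NOT bipartite.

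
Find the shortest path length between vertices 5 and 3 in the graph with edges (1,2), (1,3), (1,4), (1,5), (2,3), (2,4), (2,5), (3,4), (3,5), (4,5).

Step 1: Build adjacency list:
  1: 2, 3, 4, 5
  2: 1, 3, 4, 5
  3: 1, 2, 4, 5
  4: 1, 2, 3, 5
  5: 1, 2, 3, 4

Step 2: BFS from vertex 5 to find shortest path to 3:
  vertex 1 reached at distance 1
  vertex 2 reached at distance 1
  vertex 3 reached at distance 1

Step 3: Shortest path: 5 -> 3
Path length: 1 edge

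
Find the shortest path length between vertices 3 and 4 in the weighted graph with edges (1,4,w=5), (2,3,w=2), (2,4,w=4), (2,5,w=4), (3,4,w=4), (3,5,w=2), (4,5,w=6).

Step 1: Build adjacency list with weights:
  1: 4(w=5)
  2: 3(w=2), 4(w=4), 5(w=4)
  3: 2(w=2), 4(w=4), 5(w=2)
  4: 1(w=5), 2(w=4), 3(w=4), 5(w=6)
  5: 2(w=4), 3(w=2), 4(w=6)

Step 2: Apply Dijkstra's algorithm from vertex 3:
  Visit vertex 3 (distance=0)
    Update dist[2] = 2
    Update dist[4] = 4
    Update dist[5] = 2
  Visit vertex 2 (distance=2)
  Visit vertex 5 (distance=2)
  Visit vertex 4 (distance=4)
    Update dist[1] = 9

Step 3: Shortest path: 3 -> 4
Total weight: 4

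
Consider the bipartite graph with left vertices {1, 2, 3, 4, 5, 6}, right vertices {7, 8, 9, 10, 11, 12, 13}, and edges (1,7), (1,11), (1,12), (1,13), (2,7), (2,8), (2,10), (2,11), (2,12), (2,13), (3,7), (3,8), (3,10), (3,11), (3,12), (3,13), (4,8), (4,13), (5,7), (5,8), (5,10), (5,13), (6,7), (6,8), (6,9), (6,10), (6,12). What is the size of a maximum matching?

Step 1: List the neighbors of each left vertex:
  1: 7, 11, 12, 13
  2: 7, 8, 10, 11, 12, 13
  3: 7, 8, 10, 11, 12, 13
  4: 8, 13
  5: 7, 8, 10, 13
  6: 7, 8, 9, 10, 12

Step 2: Greedily match left vertices, then look for augmenting paths:
  Match 1 -- 11
  Match 2 -- 8
  Match 3 -- 10
  Match 4 -- 13
  Match 5 -- 7
  Match 6 -- 9
  No augmenting path remains.

Step 3: Verify this is maximum:
  Matching size 6 = min(|L|, |R|) = min(6, 7), which is an upper bound, so this matching is maximum.

Maximum matching: {(1,11), (2,8), (3,10), (4,13), (5,7), (6,9)}
Size: 6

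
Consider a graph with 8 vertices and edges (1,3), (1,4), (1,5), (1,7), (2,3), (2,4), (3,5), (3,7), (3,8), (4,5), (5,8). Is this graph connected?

Step 1: Build adjacency list from edges:
  1: 3, 4, 5, 7
  2: 3, 4
  3: 1, 2, 5, 7, 8
  4: 1, 2, 5
  5: 1, 3, 4, 8
  6: (none)
  7: 1, 3
  8: 3, 5

Step 2: Run BFS/DFS from vertex 1:
  Visited: {1, 3, 4, 5, 7, 2, 8}
  Reached 7 of 8 vertices

Step 3: Only 7 of 8 vertices reached. Graph is disconnected.
Connected components: {1, 2, 3, 4, 5, 7, 8}, {6}
Answer: No, the graph is not connected (2 components).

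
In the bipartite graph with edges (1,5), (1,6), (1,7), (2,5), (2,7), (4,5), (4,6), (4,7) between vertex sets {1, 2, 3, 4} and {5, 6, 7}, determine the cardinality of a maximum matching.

Step 1: List the neighbors of each left vertex:
  1: 5, 6, 7
  2: 5, 7
  3: (none)
  4: 5, 6, 7

Step 2: Greedily match left vertices, then look for augmenting paths:
  Match 1 -- 5
  Match 2 -- 7
  Match 4 -- 6
  No augmenting path remains.

Step 3: Verify this is maximum:
  Matching size 3 = min(|L|, |R|) = min(4, 3), which is an upper bound, so this matching is maximum.

Maximum matching: {(1,5), (2,7), (4,6)}
Size: 3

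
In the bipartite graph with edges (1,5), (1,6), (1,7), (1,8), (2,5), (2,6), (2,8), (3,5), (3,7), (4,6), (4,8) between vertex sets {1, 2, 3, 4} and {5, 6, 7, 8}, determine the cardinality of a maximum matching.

Step 1: List the neighbors of each left vertex:
  1: 5, 6, 7, 8
  2: 5, 6, 8
  3: 5, 7
  4: 6, 8

Step 2: Greedily match left vertices, then look for augmenting paths:
  Match 1 -- 5
  Match 2 -- 6
  Match 3 -- 7
  Match 4 -- 8
  No augmenting path remains.

Step 3: Verify this is maximum:
  Matching size 4 = min(|L|, |R|) = min(4, 4), which is an upper bound, so this matching is maximum.

Maximum matching: {(1,5), (2,6), (3,7), (4,8)}
Size: 4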